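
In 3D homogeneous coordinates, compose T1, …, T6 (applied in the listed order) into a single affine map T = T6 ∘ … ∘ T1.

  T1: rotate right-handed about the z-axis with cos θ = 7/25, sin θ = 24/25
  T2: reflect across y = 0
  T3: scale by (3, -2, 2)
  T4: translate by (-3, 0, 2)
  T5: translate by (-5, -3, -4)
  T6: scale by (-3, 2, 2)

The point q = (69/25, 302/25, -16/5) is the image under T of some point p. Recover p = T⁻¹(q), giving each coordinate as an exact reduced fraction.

p = (5, -1, 1/5)

T1 = [7/25 -24/25 0 0; 24/25 7/25 0 0; 0 0 1 0; 0 0 0 1]
T2·T1 = [7/25 -24/25 0 0; -24/25 -7/25 0 0; 0 0 1 0; 0 0 0 1]
T3·…·T1 = [21/25 -72/25 0 0; 48/25 14/25 0 0; 0 0 2 0; 0 0 0 1]
T4·…·T1 = [21/25 -72/25 0 -3; 48/25 14/25 0 0; 0 0 2 2; 0 0 0 1]
T5·…·T1 = [21/25 -72/25 0 -8; 48/25 14/25 0 -3; 0 0 2 -2; 0 0 0 1]
T6·…·T1 = [-63/25 216/25 0 24; 96/25 28/25 0 -6; 0 0 4 -4; 0 0 0 1]
det M = -144; M⁻¹ = [-7/225 6/25 0 164/75; 8/75 7/100 0 -107/50; 0 0 1/4 1; 0 0 0 1]
M⁻¹ · (69/25, 302/25, -16/5)ᵀ = (5, -1, 1/5)ᵀ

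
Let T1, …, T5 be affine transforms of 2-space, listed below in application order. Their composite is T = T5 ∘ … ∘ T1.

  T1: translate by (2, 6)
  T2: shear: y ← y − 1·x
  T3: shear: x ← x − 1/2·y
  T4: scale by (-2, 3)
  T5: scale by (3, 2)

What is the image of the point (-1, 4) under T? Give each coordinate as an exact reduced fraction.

T(p) = (21, 54)

T1 translate by (2, 6): (-1, 4) → (1, 10)
T2 shear: y ← y − 1·x: (1, 10) → (1, 9)
T3 shear: x ← x − 1/2·y: (1, 9) → (-7/2, 9)
T4 scale by (-2, 3): (-7/2, 9) → (7, 27)
T5 scale by (3, 2): (7, 27) → (21, 54)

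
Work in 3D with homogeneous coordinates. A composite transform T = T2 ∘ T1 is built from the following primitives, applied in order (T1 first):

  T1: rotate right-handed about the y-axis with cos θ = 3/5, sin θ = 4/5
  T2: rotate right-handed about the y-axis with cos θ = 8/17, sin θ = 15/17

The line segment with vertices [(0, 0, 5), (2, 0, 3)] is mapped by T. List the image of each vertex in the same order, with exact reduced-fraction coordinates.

image vertices: (77/17, 0, -36/17), (159/85, 0, -262/85)

T1 rotate right-handed about the y-axis with cos θ = 3/5, sin θ = 4/5: (0, 0, 5) → (4, 0, 3); (2, 0, 3) → (18/5, 0, 1/5)
T2 rotate right-handed about the y-axis with cos θ = 8/17, sin θ = 15/17: (4, 0, 3) → (77/17, 0, -36/17); (18/5, 0, 1/5) → (159/85, 0, -262/85)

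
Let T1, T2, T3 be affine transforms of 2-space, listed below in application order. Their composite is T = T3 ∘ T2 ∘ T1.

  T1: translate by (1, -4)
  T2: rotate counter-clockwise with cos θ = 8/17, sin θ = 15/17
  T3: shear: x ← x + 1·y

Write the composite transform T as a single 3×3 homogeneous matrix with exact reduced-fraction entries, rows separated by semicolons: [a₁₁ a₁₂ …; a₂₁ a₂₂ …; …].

T1 = [1 0 1; 0 1 -4; 0 0 1]
T2·T1 = [8/17 -15/17 4; 15/17 8/17 -1; 0 0 1]
T3·…·T1 = [23/17 -7/17 3; 15/17 8/17 -1; 0 0 1]

T = [23/17 -7/17 3; 15/17 8/17 -1; 0 0 1]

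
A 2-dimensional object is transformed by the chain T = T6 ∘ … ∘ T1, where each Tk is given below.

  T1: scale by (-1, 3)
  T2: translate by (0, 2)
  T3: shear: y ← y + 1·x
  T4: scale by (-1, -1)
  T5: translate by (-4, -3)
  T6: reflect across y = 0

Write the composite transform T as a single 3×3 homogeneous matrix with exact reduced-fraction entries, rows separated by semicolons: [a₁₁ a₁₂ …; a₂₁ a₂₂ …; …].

T = [1 0 -4; -1 3 5; 0 0 1]

T1 = [-1 0 0; 0 3 0; 0 0 1]
T2·T1 = [-1 0 0; 0 3 2; 0 0 1]
T3·…·T1 = [-1 0 0; -1 3 2; 0 0 1]
T4·…·T1 = [1 0 0; 1 -3 -2; 0 0 1]
T5·…·T1 = [1 0 -4; 1 -3 -5; 0 0 1]
T6·…·T1 = [1 0 -4; -1 3 5; 0 0 1]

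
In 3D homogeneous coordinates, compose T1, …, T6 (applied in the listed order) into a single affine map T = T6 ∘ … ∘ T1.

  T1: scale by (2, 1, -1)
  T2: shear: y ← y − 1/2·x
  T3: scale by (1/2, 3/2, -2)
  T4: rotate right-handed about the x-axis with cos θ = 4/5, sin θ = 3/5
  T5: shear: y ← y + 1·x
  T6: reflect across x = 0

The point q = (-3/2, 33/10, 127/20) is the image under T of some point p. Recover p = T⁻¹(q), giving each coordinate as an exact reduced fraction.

T1 = [2 0 0 0; 0 1 0 0; 0 0 -1 0; 0 0 0 1]
T2·T1 = [2 0 0 0; -1 1 0 0; 0 0 -1 0; 0 0 0 1]
T3·…·T1 = [1 0 0 0; -3/2 3/2 0 0; 0 0 2 0; 0 0 0 1]
T4·…·T1 = [1 0 0 0; -6/5 6/5 -6/5 0; -9/10 9/10 8/5 0; 0 0 0 1]
T5·…·T1 = [1 0 0 0; -1/5 6/5 -6/5 0; -9/10 9/10 8/5 0; 0 0 0 1]
T6·…·T1 = [-1 0 0 0; -1/5 6/5 -6/5 0; -9/10 9/10 8/5 0; 0 0 0 1]
det M = -3; M⁻¹ = [-1 0 0 0; -7/15 8/15 2/5 0; -3/10 -3/10 2/5 0; 0 0 0 1]
M⁻¹ · (-3/2, 33/10, 127/20)ᵀ = (3/2, 5, 2)ᵀ

p = (3/2, 5, 2)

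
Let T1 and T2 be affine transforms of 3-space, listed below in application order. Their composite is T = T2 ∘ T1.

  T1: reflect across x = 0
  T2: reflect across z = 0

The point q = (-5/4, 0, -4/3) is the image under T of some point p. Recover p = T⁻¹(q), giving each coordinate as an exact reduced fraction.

T1 = [-1 0 0 0; 0 1 0 0; 0 0 1 0; 0 0 0 1]
T2·T1 = [-1 0 0 0; 0 1 0 0; 0 0 -1 0; 0 0 0 1]
det M = 1; M⁻¹ = [-1 0 0 0; 0 1 0 0; 0 0 -1 0; 0 0 0 1]
M⁻¹ · (-5/4, 0, -4/3)ᵀ = (5/4, 0, 4/3)ᵀ

p = (5/4, 0, 4/3)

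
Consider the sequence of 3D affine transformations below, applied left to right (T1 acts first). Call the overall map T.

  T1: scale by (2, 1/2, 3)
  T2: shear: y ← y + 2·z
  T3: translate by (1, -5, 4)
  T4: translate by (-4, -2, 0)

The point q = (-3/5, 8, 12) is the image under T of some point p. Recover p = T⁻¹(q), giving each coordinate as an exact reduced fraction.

p = (6/5, -2, 8/3)

T1 = [2 0 0 0; 0 1/2 0 0; 0 0 3 0; 0 0 0 1]
T2·T1 = [2 0 0 0; 0 1/2 6 0; 0 0 3 0; 0 0 0 1]
T3·…·T1 = [2 0 0 1; 0 1/2 6 -5; 0 0 3 4; 0 0 0 1]
T4·…·T1 = [2 0 0 -3; 0 1/2 6 -7; 0 0 3 4; 0 0 0 1]
det M = 3; M⁻¹ = [1/2 0 0 3/2; 0 2 -4 30; 0 0 1/3 -4/3; 0 0 0 1]
M⁻¹ · (-3/5, 8, 12)ᵀ = (6/5, -2, 8/3)ᵀ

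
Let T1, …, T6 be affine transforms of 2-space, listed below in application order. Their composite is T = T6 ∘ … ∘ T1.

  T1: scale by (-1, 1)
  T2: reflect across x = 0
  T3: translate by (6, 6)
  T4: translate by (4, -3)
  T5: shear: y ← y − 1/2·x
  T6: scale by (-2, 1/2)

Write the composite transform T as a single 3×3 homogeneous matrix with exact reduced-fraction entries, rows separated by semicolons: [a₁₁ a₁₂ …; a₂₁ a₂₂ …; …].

T = [-2 0 -20; -1/4 1/2 -1; 0 0 1]

T1 = [-1 0 0; 0 1 0; 0 0 1]
T2·T1 = [1 0 0; 0 1 0; 0 0 1]
T3·…·T1 = [1 0 6; 0 1 6; 0 0 1]
T4·…·T1 = [1 0 10; 0 1 3; 0 0 1]
T5·…·T1 = [1 0 10; -1/2 1 -2; 0 0 1]
T6·…·T1 = [-2 0 -20; -1/4 1/2 -1; 0 0 1]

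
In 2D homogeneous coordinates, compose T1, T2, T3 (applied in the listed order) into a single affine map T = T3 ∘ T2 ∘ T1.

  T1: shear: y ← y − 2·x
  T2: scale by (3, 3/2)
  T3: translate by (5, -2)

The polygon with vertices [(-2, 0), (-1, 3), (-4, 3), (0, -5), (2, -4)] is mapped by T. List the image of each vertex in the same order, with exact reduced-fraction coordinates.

T1 shear: y ← y − 2·x: (-2, 0) → (-2, 4); (-1, 3) → (-1, 5); (-4, 3) → (-4, 11); (0, -5) → (0, -5); (2, -4) → (2, -8)
T2 scale by (3, 3/2): (-2, 4) → (-6, 6); (-1, 5) → (-3, 15/2); (-4, 11) → (-12, 33/2); (0, -5) → (0, -15/2); (2, -8) → (6, -12)
T3 translate by (5, -2): (-6, 6) → (-1, 4); (-3, 15/2) → (2, 11/2); (-12, 33/2) → (-7, 29/2); (0, -15/2) → (5, -19/2); (6, -12) → (11, -14)

image vertices: (-1, 4), (2, 11/2), (-7, 29/2), (5, -19/2), (11, -14)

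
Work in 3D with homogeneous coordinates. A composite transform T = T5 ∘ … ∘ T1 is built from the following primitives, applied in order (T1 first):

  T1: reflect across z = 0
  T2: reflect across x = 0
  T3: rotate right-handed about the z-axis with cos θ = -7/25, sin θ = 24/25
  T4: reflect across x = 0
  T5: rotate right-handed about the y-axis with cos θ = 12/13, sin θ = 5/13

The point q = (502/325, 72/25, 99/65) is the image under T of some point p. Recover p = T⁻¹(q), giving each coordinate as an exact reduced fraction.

T1 = [1 0 0 0; 0 1 0 0; 0 0 -1 0; 0 0 0 1]
T2·T1 = [-1 0 0 0; 0 1 0 0; 0 0 -1 0; 0 0 0 1]
T3·…·T1 = [7/25 -24/25 0 0; -24/25 -7/25 0 0; 0 0 -1 0; 0 0 0 1]
T4·…·T1 = [-7/25 24/25 0 0; -24/25 -7/25 0 0; 0 0 -1 0; 0 0 0 1]
T5·…·T1 = [-84/325 288/325 -5/13 0; -24/25 -7/25 0 0; 7/65 -24/65 -12/13 0; 0 0 0 1]
det M = -1; M⁻¹ = [-84/325 -24/25 7/65 0; 288/325 -7/25 -24/65 0; -5/13 0 -12/13 0; 0 0 0 1]
M⁻¹ · (502/325, 72/25, 99/65)ᵀ = (-3, 0, -2)ᵀ

p = (-3, 0, -2)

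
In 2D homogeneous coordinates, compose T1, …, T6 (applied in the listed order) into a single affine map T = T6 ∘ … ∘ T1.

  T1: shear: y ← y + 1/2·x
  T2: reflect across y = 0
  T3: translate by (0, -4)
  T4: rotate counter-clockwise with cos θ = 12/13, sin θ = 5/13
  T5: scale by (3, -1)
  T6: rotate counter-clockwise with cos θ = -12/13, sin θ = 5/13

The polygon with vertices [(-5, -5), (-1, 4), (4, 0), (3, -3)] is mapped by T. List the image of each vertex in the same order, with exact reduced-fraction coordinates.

T1 shear: y ← y + 1/2·x: (-5, -5) → (-5, -15/2); (-1, 4) → (-1, 7/2); (4, 0) → (4, 2); (3, -3) → (3, -3/2)
T2 reflect across y = 0: (-5, -15/2) → (-5, 15/2); (-1, 7/2) → (-1, -7/2); (4, 2) → (4, -2); (3, -3/2) → (3, 3/2)
T3 translate by (0, -4): (-5, 15/2) → (-5, 7/2); (-1, -7/2) → (-1, -15/2); (4, -2) → (4, -6); (3, 3/2) → (3, -5/2)
T4 rotate counter-clockwise with cos θ = 12/13, sin θ = 5/13: (-5, 7/2) → (-155/26, 17/13); (-1, -15/2) → (51/26, -95/13); (4, -6) → (6, -4); (3, -5/2) → (97/26, -15/13)
T5 scale by (3, -1): (-155/26, 17/13) → (-465/26, -17/13); (51/26, -95/13) → (153/26, 95/13); (6, -4) → (18, 4); (97/26, -15/13) → (291/26, 15/13)
T6 rotate counter-clockwise with cos θ = -12/13, sin θ = 5/13: (-465/26, -17/13) → (2875/169, -1917/338); (153/26, 95/13) → (-1393/169, -1515/338); (18, 4) → (-236/13, 42/13); (291/26, 15/13) → (-1821/169, 1095/338)

image vertices: (2875/169, -1917/338), (-1393/169, -1515/338), (-236/13, 42/13), (-1821/169, 1095/338)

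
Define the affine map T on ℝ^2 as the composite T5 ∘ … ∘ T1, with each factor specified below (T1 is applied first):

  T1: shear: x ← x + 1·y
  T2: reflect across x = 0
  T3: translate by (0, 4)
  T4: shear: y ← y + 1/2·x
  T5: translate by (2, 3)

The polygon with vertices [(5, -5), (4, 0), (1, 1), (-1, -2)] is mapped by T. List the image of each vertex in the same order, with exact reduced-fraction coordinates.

image vertices: (2, 2), (-2, 5), (0, 7), (5, 13/2)

T1 shear: x ← x + 1·y: (5, -5) → (0, -5); (4, 0) → (4, 0); (1, 1) → (2, 1); (-1, -2) → (-3, -2)
T2 reflect across x = 0: (0, -5) → (0, -5); (4, 0) → (-4, 0); (2, 1) → (-2, 1); (-3, -2) → (3, -2)
T3 translate by (0, 4): (0, -5) → (0, -1); (-4, 0) → (-4, 4); (-2, 1) → (-2, 5); (3, -2) → (3, 2)
T4 shear: y ← y + 1/2·x: (0, -1) → (0, -1); (-4, 4) → (-4, 2); (-2, 5) → (-2, 4); (3, 2) → (3, 7/2)
T5 translate by (2, 3): (0, -1) → (2, 2); (-4, 2) → (-2, 5); (-2, 4) → (0, 7); (3, 7/2) → (5, 13/2)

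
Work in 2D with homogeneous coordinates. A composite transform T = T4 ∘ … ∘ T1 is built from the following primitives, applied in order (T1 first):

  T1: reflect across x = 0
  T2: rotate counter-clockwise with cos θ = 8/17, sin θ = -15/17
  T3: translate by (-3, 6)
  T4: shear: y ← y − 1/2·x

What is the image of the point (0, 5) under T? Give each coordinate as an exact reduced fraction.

T(p) = (24/17, 130/17)

T1 reflect across x = 0: (0, 5) → (0, 5)
T2 rotate counter-clockwise with cos θ = 8/17, sin θ = -15/17: (0, 5) → (75/17, 40/17)
T3 translate by (-3, 6): (75/17, 40/17) → (24/17, 142/17)
T4 shear: y ← y − 1/2·x: (24/17, 142/17) → (24/17, 130/17)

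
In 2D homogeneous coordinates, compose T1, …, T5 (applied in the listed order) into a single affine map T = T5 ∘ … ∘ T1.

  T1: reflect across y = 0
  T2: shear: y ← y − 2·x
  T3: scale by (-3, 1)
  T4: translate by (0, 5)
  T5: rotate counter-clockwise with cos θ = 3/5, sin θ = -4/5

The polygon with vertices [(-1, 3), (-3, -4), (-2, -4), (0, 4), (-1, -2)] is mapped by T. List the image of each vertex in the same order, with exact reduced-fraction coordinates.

image vertices: (5, 0), (87/5, 9/5), (14, 3), (4/5, 3/5), (9, 3)

T1 reflect across y = 0: (-1, 3) → (-1, -3); (-3, -4) → (-3, 4); (-2, -4) → (-2, 4); (0, 4) → (0, -4); (-1, -2) → (-1, 2)
T2 shear: y ← y − 2·x: (-1, -3) → (-1, -1); (-3, 4) → (-3, 10); (-2, 4) → (-2, 8); (0, -4) → (0, -4); (-1, 2) → (-1, 4)
T3 scale by (-3, 1): (-1, -1) → (3, -1); (-3, 10) → (9, 10); (-2, 8) → (6, 8); (0, -4) → (0, -4); (-1, 4) → (3, 4)
T4 translate by (0, 5): (3, -1) → (3, 4); (9, 10) → (9, 15); (6, 8) → (6, 13); (0, -4) → (0, 1); (3, 4) → (3, 9)
T5 rotate counter-clockwise with cos θ = 3/5, sin θ = -4/5: (3, 4) → (5, 0); (9, 15) → (87/5, 9/5); (6, 13) → (14, 3); (0, 1) → (4/5, 3/5); (3, 9) → (9, 3)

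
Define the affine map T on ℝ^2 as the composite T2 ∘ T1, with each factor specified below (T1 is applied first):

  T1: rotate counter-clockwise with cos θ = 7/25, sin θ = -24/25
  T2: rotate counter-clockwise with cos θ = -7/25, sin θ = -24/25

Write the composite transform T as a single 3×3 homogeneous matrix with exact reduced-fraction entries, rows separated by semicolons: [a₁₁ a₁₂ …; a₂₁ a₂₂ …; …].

T1 = [7/25 24/25 0; -24/25 7/25 0; 0 0 1]
T2·T1 = [-1 0 0; 0 -1 0; 0 0 1]

T = [-1 0 0; 0 -1 0; 0 0 1]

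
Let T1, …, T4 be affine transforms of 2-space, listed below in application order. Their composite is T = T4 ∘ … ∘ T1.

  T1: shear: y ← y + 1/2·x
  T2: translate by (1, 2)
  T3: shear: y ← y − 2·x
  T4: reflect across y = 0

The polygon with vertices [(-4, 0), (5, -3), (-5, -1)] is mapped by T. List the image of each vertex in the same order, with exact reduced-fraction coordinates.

image vertices: (-3, -6), (6, 21/2), (-4, -13/2)

T1 shear: y ← y + 1/2·x: (-4, 0) → (-4, -2); (5, -3) → (5, -1/2); (-5, -1) → (-5, -7/2)
T2 translate by (1, 2): (-4, -2) → (-3, 0); (5, -1/2) → (6, 3/2); (-5, -7/2) → (-4, -3/2)
T3 shear: y ← y − 2·x: (-3, 0) → (-3, 6); (6, 3/2) → (6, -21/2); (-4, -3/2) → (-4, 13/2)
T4 reflect across y = 0: (-3, 6) → (-3, -6); (6, -21/2) → (6, 21/2); (-4, 13/2) → (-4, -13/2)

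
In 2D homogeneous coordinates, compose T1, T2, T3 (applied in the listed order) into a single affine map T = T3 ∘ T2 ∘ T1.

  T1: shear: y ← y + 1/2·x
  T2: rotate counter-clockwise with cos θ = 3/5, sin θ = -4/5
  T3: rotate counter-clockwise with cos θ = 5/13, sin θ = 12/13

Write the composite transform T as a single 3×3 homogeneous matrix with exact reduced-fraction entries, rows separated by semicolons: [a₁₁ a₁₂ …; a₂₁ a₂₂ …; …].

T1 = [1 0 0; 1/2 1 0; 0 0 1]
T2·T1 = [1 4/5 0; -1/2 3/5 0; 0 0 1]
T3·…·T1 = [11/13 -16/65 0; 19/26 63/65 0; 0 0 1]

T = [11/13 -16/65 0; 19/26 63/65 0; 0 0 1]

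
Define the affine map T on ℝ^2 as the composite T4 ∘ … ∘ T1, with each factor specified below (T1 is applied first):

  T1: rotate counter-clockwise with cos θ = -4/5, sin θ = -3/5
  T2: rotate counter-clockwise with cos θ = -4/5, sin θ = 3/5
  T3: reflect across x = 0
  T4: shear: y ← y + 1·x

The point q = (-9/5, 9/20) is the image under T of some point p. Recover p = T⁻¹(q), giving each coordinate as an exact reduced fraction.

T1 = [-4/5 3/5 0; -3/5 -4/5 0; 0 0 1]
T2·T1 = [1 0 0; 0 1 0; 0 0 1]
T3·…·T1 = [-1 0 0; 0 1 0; 0 0 1]
T4·…·T1 = [-1 0 0; -1 1 0; 0 0 1]
det M = -1; M⁻¹ = [-1 0 0; -1 1 0; 0 0 1]
M⁻¹ · (-9/5, 9/20)ᵀ = (9/5, 9/4)ᵀ

p = (9/5, 9/4)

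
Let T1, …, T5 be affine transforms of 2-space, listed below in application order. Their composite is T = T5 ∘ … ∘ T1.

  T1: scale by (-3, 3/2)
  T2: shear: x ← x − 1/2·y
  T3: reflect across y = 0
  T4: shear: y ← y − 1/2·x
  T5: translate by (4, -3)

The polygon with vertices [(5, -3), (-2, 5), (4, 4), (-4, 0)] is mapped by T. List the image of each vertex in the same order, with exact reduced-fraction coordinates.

T1 scale by (-3, 3/2): (5, -3) → (-15, -9/2); (-2, 5) → (6, 15/2); (4, 4) → (-12, 6); (-4, 0) → (12, 0)
T2 shear: x ← x − 1/2·y: (-15, -9/2) → (-51/4, -9/2); (6, 15/2) → (9/4, 15/2); (-12, 6) → (-15, 6); (12, 0) → (12, 0)
T3 reflect across y = 0: (-51/4, -9/2) → (-51/4, 9/2); (9/4, 15/2) → (9/4, -15/2); (-15, 6) → (-15, -6); (12, 0) → (12, 0)
T4 shear: y ← y − 1/2·x: (-51/4, 9/2) → (-51/4, 87/8); (9/4, -15/2) → (9/4, -69/8); (-15, -6) → (-15, 3/2); (12, 0) → (12, -6)
T5 translate by (4, -3): (-51/4, 87/8) → (-35/4, 63/8); (9/4, -69/8) → (25/4, -93/8); (-15, 3/2) → (-11, -3/2); (12, -6) → (16, -9)

image vertices: (-35/4, 63/8), (25/4, -93/8), (-11, -3/2), (16, -9)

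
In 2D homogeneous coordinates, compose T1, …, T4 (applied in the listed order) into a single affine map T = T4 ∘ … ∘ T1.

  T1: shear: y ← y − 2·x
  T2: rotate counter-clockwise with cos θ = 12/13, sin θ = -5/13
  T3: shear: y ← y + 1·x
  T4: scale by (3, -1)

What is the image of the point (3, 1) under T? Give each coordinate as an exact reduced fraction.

T(p) = (33/13, 64/13)

T1 shear: y ← y − 2·x: (3, 1) → (3, -5)
T2 rotate counter-clockwise with cos θ = 12/13, sin θ = -5/13: (3, -5) → (11/13, -75/13)
T3 shear: y ← y + 1·x: (11/13, -75/13) → (11/13, -64/13)
T4 scale by (3, -1): (11/13, -64/13) → (33/13, 64/13)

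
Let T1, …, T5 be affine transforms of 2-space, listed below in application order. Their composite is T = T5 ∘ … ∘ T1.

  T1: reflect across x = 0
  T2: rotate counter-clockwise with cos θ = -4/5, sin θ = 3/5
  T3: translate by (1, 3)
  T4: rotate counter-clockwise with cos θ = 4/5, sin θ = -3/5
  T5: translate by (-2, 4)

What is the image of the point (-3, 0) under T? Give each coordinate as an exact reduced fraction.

T(p) = (-6/25, 217/25)

T1 reflect across x = 0: (-3, 0) → (3, 0)
T2 rotate counter-clockwise with cos θ = -4/5, sin θ = 3/5: (3, 0) → (-12/5, 9/5)
T3 translate by (1, 3): (-12/5, 9/5) → (-7/5, 24/5)
T4 rotate counter-clockwise with cos θ = 4/5, sin θ = -3/5: (-7/5, 24/5) → (44/25, 117/25)
T5 translate by (-2, 4): (44/25, 117/25) → (-6/25, 217/25)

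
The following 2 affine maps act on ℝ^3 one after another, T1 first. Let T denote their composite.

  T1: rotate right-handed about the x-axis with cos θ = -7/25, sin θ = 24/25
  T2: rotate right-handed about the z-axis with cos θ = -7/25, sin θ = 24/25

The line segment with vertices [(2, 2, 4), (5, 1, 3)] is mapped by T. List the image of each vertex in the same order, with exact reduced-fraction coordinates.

image vertices: (458/125, 394/125, 4/5), (1021/625, 3553/625, 3/25)

T1 rotate right-handed about the x-axis with cos θ = -7/25, sin θ = 24/25: (2, 2, 4) → (2, -22/5, 4/5); (5, 1, 3) → (5, -79/25, 3/25)
T2 rotate right-handed about the z-axis with cos θ = -7/25, sin θ = 24/25: (2, -22/5, 4/5) → (458/125, 394/125, 4/5); (5, -79/25, 3/25) → (1021/625, 3553/625, 3/25)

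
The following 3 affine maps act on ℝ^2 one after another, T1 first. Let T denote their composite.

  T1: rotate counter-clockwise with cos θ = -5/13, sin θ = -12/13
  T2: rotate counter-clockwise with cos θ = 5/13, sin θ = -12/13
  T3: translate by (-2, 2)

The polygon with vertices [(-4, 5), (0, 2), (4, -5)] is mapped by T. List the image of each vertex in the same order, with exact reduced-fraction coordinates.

T1 rotate counter-clockwise with cos θ = -5/13, sin θ = -12/13: (-4, 5) → (80/13, 23/13); (0, 2) → (24/13, -10/13); (4, -5) → (-80/13, -23/13)
T2 rotate counter-clockwise with cos θ = 5/13, sin θ = -12/13: (80/13, 23/13) → (4, -5); (24/13, -10/13) → (0, -2); (-80/13, -23/13) → (-4, 5)
T3 translate by (-2, 2): (4, -5) → (2, -3); (0, -2) → (-2, 0); (-4, 5) → (-6, 7)

image vertices: (2, -3), (-2, 0), (-6, 7)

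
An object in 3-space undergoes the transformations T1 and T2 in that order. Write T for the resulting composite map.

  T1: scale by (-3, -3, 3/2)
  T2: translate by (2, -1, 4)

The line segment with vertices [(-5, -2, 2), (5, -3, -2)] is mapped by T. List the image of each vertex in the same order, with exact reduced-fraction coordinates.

T1 scale by (-3, -3, 3/2): (-5, -2, 2) → (15, 6, 3); (5, -3, -2) → (-15, 9, -3)
T2 translate by (2, -1, 4): (15, 6, 3) → (17, 5, 7); (-15, 9, -3) → (-13, 8, 1)

image vertices: (17, 5, 7), (-13, 8, 1)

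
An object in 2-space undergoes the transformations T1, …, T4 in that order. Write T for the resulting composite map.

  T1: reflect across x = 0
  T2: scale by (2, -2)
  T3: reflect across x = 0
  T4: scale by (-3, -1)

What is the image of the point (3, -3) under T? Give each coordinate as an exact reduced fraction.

T1 reflect across x = 0: (3, -3) → (-3, -3)
T2 scale by (2, -2): (-3, -3) → (-6, 6)
T3 reflect across x = 0: (-6, 6) → (6, 6)
T4 scale by (-3, -1): (6, 6) → (-18, -6)

T(p) = (-18, -6)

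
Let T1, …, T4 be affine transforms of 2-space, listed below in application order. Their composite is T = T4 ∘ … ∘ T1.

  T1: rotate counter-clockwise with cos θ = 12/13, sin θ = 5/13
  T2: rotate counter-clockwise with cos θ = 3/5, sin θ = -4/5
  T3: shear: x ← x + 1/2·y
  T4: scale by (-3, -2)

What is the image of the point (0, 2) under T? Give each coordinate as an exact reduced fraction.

T(p) = (-366/65, -224/65)

T1 rotate counter-clockwise with cos θ = 12/13, sin θ = 5/13: (0, 2) → (-10/13, 24/13)
T2 rotate counter-clockwise with cos θ = 3/5, sin θ = -4/5: (-10/13, 24/13) → (66/65, 112/65)
T3 shear: x ← x + 1/2·y: (66/65, 112/65) → (122/65, 112/65)
T4 scale by (-3, -2): (122/65, 112/65) → (-366/65, -224/65)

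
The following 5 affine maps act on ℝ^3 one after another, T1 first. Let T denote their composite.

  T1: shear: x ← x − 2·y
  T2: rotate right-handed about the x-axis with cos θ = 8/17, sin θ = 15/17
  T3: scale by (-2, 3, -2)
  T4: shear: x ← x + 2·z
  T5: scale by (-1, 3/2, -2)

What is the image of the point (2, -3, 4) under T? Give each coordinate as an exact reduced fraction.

T1 shear: x ← x − 2·y: (2, -3, 4) → (8, -3, 4)
T2 rotate right-handed about the x-axis with cos θ = 8/17, sin θ = 15/17: (8, -3, 4) → (8, -84/17, -13/17)
T3 scale by (-2, 3, -2): (8, -84/17, -13/17) → (-16, -252/17, 26/17)
T4 shear: x ← x + 2·z: (-16, -252/17, 26/17) → (-220/17, -252/17, 26/17)
T5 scale by (-1, 3/2, -2): (-220/17, -252/17, 26/17) → (220/17, -378/17, -52/17)

T(p) = (220/17, -378/17, -52/17)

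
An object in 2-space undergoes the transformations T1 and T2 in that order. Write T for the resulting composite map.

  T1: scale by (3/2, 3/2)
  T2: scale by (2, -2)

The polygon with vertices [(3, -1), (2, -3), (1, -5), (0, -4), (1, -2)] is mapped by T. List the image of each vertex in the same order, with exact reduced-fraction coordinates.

image vertices: (9, 3), (6, 9), (3, 15), (0, 12), (3, 6)

T1 scale by (3/2, 3/2): (3, -1) → (9/2, -3/2); (2, -3) → (3, -9/2); (1, -5) → (3/2, -15/2); (0, -4) → (0, -6); (1, -2) → (3/2, -3)
T2 scale by (2, -2): (9/2, -3/2) → (9, 3); (3, -9/2) → (6, 9); (3/2, -15/2) → (3, 15); (0, -6) → (0, 12); (3/2, -3) → (3, 6)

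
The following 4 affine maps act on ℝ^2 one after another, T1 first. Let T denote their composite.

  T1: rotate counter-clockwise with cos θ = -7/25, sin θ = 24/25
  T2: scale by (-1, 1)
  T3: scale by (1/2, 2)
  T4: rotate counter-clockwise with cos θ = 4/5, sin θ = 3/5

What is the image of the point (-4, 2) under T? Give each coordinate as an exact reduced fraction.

T1 rotate counter-clockwise with cos θ = -7/25, sin θ = 24/25: (-4, 2) → (-4/5, -22/5)
T2 scale by (-1, 1): (-4/5, -22/5) → (4/5, -22/5)
T3 scale by (1/2, 2): (4/5, -22/5) → (2/5, -44/5)
T4 rotate counter-clockwise with cos θ = 4/5, sin θ = 3/5: (2/5, -44/5) → (28/5, -34/5)

T(p) = (28/5, -34/5)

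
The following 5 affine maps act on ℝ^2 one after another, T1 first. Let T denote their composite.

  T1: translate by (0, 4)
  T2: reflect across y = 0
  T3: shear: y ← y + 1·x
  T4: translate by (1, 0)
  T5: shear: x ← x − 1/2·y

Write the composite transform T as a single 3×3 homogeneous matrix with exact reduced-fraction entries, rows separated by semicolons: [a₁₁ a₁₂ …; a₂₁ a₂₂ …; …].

T = [1/2 1/2 3; 1 -1 -4; 0 0 1]

T1 = [1 0 0; 0 1 4; 0 0 1]
T2·T1 = [1 0 0; 0 -1 -4; 0 0 1]
T3·…·T1 = [1 0 0; 1 -1 -4; 0 0 1]
T4·…·T1 = [1 0 1; 1 -1 -4; 0 0 1]
T5·…·T1 = [1/2 1/2 3; 1 -1 -4; 0 0 1]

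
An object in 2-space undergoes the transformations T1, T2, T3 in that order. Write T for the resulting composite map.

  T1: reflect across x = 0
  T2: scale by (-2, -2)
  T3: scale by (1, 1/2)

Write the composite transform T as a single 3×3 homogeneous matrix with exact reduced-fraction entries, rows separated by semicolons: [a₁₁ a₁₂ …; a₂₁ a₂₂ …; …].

T1 = [-1 0 0; 0 1 0; 0 0 1]
T2·T1 = [2 0 0; 0 -2 0; 0 0 1]
T3·…·T1 = [2 0 0; 0 -1 0; 0 0 1]

T = [2 0 0; 0 -1 0; 0 0 1]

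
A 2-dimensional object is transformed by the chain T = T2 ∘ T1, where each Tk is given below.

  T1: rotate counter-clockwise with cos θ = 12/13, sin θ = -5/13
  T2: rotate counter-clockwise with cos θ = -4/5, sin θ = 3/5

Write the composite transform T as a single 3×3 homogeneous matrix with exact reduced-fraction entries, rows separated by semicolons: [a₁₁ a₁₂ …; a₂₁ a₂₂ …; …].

T = [-33/65 -56/65 0; 56/65 -33/65 0; 0 0 1]

T1 = [12/13 5/13 0; -5/13 12/13 0; 0 0 1]
T2·T1 = [-33/65 -56/65 0; 56/65 -33/65 0; 0 0 1]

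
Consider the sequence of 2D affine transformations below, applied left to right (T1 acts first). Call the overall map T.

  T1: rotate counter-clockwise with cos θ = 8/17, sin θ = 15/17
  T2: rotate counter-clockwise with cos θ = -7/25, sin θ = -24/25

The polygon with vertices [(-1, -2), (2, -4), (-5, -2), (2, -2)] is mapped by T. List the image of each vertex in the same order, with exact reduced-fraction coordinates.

T1 rotate counter-clockwise with cos θ = 8/17, sin θ = 15/17: (-1, -2) → (22/17, -31/17); (2, -4) → (76/17, -2/17); (-5, -2) → (-10/17, -91/17); (2, -2) → (46/17, 14/17)
T2 rotate counter-clockwise with cos θ = -7/25, sin θ = -24/25: (22/17, -31/17) → (-898/425, -311/425); (76/17, -2/17) → (-116/85, -362/85); (-10/17, -91/17) → (-2114/425, 877/425); (46/17, 14/17) → (14/425, -1202/425)

image vertices: (-898/425, -311/425), (-116/85, -362/85), (-2114/425, 877/425), (14/425, -1202/425)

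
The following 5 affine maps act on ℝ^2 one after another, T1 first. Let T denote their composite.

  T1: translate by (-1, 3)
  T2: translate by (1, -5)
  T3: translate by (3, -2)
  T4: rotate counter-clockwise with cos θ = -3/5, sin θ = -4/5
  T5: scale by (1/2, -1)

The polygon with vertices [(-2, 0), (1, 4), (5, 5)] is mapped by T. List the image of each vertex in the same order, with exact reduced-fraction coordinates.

image vertices: (-19/10, -8/5), (-6/5, 16/5), (-2, 7)

T1 translate by (-1, 3): (-2, 0) → (-3, 3); (1, 4) → (0, 7); (5, 5) → (4, 8)
T2 translate by (1, -5): (-3, 3) → (-2, -2); (0, 7) → (1, 2); (4, 8) → (5, 3)
T3 translate by (3, -2): (-2, -2) → (1, -4); (1, 2) → (4, 0); (5, 3) → (8, 1)
T4 rotate counter-clockwise with cos θ = -3/5, sin θ = -4/5: (1, -4) → (-19/5, 8/5); (4, 0) → (-12/5, -16/5); (8, 1) → (-4, -7)
T5 scale by (1/2, -1): (-19/5, 8/5) → (-19/10, -8/5); (-12/5, -16/5) → (-6/5, 16/5); (-4, -7) → (-2, 7)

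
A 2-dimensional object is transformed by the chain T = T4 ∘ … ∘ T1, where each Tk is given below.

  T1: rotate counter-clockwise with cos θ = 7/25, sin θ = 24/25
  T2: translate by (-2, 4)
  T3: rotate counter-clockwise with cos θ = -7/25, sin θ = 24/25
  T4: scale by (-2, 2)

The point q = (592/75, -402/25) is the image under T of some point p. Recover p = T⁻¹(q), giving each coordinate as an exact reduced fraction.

T1 = [7/25 -24/25 0; 24/25 7/25 0; 0 0 1]
T2·T1 = [7/25 -24/25 -2; 24/25 7/25 4; 0 0 1]
T3·…·T1 = [-1 0 -82/25; 0 -1 -76/25; 0 0 1]
T4·…·T1 = [2 0 164/25; 0 -2 -152/25; 0 0 1]
det M = -4; M⁻¹ = [1/2 0 -82/25; 0 -1/2 -76/25; 0 0 1]
M⁻¹ · (592/75, -402/25)ᵀ = (2/3, 5)ᵀ

p = (2/3, 5)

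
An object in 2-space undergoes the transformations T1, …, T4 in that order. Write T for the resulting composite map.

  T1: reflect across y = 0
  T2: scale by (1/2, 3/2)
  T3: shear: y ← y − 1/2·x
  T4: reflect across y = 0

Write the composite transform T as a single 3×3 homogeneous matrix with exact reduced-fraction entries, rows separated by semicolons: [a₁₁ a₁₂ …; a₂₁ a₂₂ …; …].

T1 = [1 0 0; 0 -1 0; 0 0 1]
T2·T1 = [1/2 0 0; 0 -3/2 0; 0 0 1]
T3·…·T1 = [1/2 0 0; -1/4 -3/2 0; 0 0 1]
T4·…·T1 = [1/2 0 0; 1/4 3/2 0; 0 0 1]

T = [1/2 0 0; 1/4 3/2 0; 0 0 1]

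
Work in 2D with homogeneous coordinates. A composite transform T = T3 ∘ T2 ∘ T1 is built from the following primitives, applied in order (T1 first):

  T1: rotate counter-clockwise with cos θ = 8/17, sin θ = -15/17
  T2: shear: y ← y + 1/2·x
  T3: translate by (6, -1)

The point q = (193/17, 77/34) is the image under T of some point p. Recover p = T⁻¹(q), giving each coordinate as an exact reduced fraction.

p = (2, 5)

T1 = [8/17 15/17 0; -15/17 8/17 0; 0 0 1]
T2·T1 = [8/17 15/17 0; -11/17 31/34 0; 0 0 1]
T3·…·T1 = [8/17 15/17 6; -11/17 31/34 -1; 0 0 1]
det M = 1; M⁻¹ = [31/34 -15/17 -108/17; 11/17 8/17 -58/17; 0 0 1]
M⁻¹ · (193/17, 77/34)ᵀ = (2, 5)ᵀ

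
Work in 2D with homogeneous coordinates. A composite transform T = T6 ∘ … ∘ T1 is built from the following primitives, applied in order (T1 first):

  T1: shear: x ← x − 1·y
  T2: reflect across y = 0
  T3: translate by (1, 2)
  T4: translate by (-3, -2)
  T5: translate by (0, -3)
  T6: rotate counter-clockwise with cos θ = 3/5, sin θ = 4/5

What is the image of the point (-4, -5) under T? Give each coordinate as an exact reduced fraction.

T(p) = (-11/5, 2/5)

T1 shear: x ← x − 1·y: (-4, -5) → (1, -5)
T2 reflect across y = 0: (1, -5) → (1, 5)
T3 translate by (1, 2): (1, 5) → (2, 7)
T4 translate by (-3, -2): (2, 7) → (-1, 5)
T5 translate by (0, -3): (-1, 5) → (-1, 2)
T6 rotate counter-clockwise with cos θ = 3/5, sin θ = 4/5: (-1, 2) → (-11/5, 2/5)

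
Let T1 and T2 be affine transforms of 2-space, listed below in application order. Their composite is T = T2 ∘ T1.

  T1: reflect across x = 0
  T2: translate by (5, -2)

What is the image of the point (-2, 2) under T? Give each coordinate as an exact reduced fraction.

T(p) = (7, 0)

T1 reflect across x = 0: (-2, 2) → (2, 2)
T2 translate by (5, -2): (2, 2) → (7, 0)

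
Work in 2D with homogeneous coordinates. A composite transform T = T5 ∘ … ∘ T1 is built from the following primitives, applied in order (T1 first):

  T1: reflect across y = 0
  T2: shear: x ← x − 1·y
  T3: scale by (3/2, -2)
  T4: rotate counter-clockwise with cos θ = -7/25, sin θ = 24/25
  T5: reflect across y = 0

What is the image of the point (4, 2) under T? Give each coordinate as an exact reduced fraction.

T(p) = (-159/25, -188/25)

T1 reflect across y = 0: (4, 2) → (4, -2)
T2 shear: x ← x − 1·y: (4, -2) → (6, -2)
T3 scale by (3/2, -2): (6, -2) → (9, 4)
T4 rotate counter-clockwise with cos θ = -7/25, sin θ = 24/25: (9, 4) → (-159/25, 188/25)
T5 reflect across y = 0: (-159/25, 188/25) → (-159/25, -188/25)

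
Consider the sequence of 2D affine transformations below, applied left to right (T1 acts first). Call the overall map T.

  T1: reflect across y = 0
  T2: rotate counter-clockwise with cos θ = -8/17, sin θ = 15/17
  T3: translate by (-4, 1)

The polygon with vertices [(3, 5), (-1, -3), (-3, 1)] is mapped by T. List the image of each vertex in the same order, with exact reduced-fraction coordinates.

T1 reflect across y = 0: (3, 5) → (3, -5); (-1, -3) → (-1, 3); (-3, 1) → (-3, -1)
T2 rotate counter-clockwise with cos θ = -8/17, sin θ = 15/17: (3, -5) → (3, 5); (-1, 3) → (-37/17, -39/17); (-3, -1) → (39/17, -37/17)
T3 translate by (-4, 1): (3, 5) → (-1, 6); (-37/17, -39/17) → (-105/17, -22/17); (39/17, -37/17) → (-29/17, -20/17)

image vertices: (-1, 6), (-105/17, -22/17), (-29/17, -20/17)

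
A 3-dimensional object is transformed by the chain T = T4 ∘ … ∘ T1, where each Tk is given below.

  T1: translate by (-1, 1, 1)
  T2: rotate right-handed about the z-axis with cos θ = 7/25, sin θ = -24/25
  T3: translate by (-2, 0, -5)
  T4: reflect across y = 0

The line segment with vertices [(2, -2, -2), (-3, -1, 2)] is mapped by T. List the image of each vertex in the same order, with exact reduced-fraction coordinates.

T1 translate by (-1, 1, 1): (2, -2, -2) → (1, -1, -1); (-3, -1, 2) → (-4, 0, 3)
T2 rotate right-handed about the z-axis with cos θ = 7/25, sin θ = -24/25: (1, -1, -1) → (-17/25, -31/25, -1); (-4, 0, 3) → (-28/25, 96/25, 3)
T3 translate by (-2, 0, -5): (-17/25, -31/25, -1) → (-67/25, -31/25, -6); (-28/25, 96/25, 3) → (-78/25, 96/25, -2)
T4 reflect across y = 0: (-67/25, -31/25, -6) → (-67/25, 31/25, -6); (-78/25, 96/25, -2) → (-78/25, -96/25, -2)

image vertices: (-67/25, 31/25, -6), (-78/25, -96/25, -2)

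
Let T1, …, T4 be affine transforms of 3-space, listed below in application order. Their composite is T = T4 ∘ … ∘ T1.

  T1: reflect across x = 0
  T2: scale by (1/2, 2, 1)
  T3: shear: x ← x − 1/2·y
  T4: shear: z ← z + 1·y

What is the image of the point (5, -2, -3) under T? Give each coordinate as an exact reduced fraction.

T1 reflect across x = 0: (5, -2, -3) → (-5, -2, -3)
T2 scale by (1/2, 2, 1): (-5, -2, -3) → (-5/2, -4, -3)
T3 shear: x ← x − 1/2·y: (-5/2, -4, -3) → (-1/2, -4, -3)
T4 shear: z ← z + 1·y: (-1/2, -4, -3) → (-1/2, -4, -7)

T(p) = (-1/2, -4, -7)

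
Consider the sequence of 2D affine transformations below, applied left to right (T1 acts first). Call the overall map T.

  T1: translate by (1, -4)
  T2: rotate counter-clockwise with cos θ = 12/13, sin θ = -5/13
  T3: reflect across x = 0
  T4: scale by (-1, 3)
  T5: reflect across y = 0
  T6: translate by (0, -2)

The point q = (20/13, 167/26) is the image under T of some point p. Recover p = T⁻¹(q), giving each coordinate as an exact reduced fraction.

p = (3/2, 2)

T1 = [1 0 1; 0 1 -4; 0 0 1]
T2·T1 = [12/13 5/13 -8/13; -5/13 12/13 -53/13; 0 0 1]
T3·…·T1 = [-12/13 -5/13 8/13; -5/13 12/13 -53/13; 0 0 1]
T4·…·T1 = [12/13 5/13 -8/13; -15/13 36/13 -159/13; 0 0 1]
T5·…·T1 = [12/13 5/13 -8/13; 15/13 -36/13 159/13; 0 0 1]
T6·…·T1 = [12/13 5/13 -8/13; 15/13 -36/13 133/13; 0 0 1]
det M = -3; M⁻¹ = [12/13 5/39 -29/39; 5/13 -4/13 44/13; 0 0 1]
M⁻¹ · (20/13, 167/26)ᵀ = (3/2, 2)ᵀ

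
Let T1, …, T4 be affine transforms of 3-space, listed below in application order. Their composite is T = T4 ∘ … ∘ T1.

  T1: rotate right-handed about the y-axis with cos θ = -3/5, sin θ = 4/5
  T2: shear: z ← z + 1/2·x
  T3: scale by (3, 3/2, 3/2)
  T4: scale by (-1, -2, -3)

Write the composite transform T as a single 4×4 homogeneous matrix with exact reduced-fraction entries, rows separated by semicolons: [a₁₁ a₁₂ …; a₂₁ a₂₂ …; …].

T = [9/5 0 -12/5 0; 0 -3 0 0; 99/20 0 9/10 0; 0 0 0 1]

T1 = [-3/5 0 4/5 0; 0 1 0 0; -4/5 0 -3/5 0; 0 0 0 1]
T2·T1 = [-3/5 0 4/5 0; 0 1 0 0; -11/10 0 -1/5 0; 0 0 0 1]
T3·…·T1 = [-9/5 0 12/5 0; 0 3/2 0 0; -33/20 0 -3/10 0; 0 0 0 1]
T4·…·T1 = [9/5 0 -12/5 0; 0 -3 0 0; 99/20 0 9/10 0; 0 0 0 1]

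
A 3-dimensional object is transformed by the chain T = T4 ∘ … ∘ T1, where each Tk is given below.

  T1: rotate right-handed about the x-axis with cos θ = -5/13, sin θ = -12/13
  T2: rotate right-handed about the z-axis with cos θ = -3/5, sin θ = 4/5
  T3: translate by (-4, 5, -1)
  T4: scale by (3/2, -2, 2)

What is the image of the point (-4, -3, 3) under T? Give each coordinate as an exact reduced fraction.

T(p) = (-462/65, 72/65, 16/13)

T1 rotate right-handed about the x-axis with cos θ = -5/13, sin θ = -12/13: (-4, -3, 3) → (-4, 51/13, 21/13)
T2 rotate right-handed about the z-axis with cos θ = -3/5, sin θ = 4/5: (-4, 51/13, 21/13) → (-48/65, -361/65, 21/13)
T3 translate by (-4, 5, -1): (-48/65, -361/65, 21/13) → (-308/65, -36/65, 8/13)
T4 scale by (3/2, -2, 2): (-308/65, -36/65, 8/13) → (-462/65, 72/65, 16/13)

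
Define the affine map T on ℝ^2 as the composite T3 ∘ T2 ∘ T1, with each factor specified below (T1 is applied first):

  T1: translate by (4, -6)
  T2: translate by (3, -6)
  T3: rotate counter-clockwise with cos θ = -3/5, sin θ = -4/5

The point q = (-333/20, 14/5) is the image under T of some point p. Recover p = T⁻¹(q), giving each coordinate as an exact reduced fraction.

T1 = [1 0 4; 0 1 -6; 0 0 1]
T2·T1 = [1 0 7; 0 1 -12; 0 0 1]
T3·…·T1 = [-3/5 4/5 -69/5; -4/5 -3/5 8/5; 0 0 1]
det M = 1; M⁻¹ = [-3/5 -4/5 -7; 4/5 -3/5 12; 0 0 1]
M⁻¹ · (-333/20, 14/5)ᵀ = (3/4, -3)ᵀ

p = (3/4, -3)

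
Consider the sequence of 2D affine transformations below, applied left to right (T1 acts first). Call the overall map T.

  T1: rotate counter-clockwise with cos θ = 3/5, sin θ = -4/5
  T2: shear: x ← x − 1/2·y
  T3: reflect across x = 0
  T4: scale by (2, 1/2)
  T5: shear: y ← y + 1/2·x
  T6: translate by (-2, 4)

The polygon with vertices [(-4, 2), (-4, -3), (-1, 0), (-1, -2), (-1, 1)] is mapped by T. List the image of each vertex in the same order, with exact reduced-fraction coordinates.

image vertices: (4, 46/5), (9, 51/5), (0, 27/5), (2, 29/5), (-1, 26/5)

T1 rotate counter-clockwise with cos θ = 3/5, sin θ = -4/5: (-4, 2) → (-4/5, 22/5); (-4, -3) → (-24/5, 7/5); (-1, 0) → (-3/5, 4/5); (-1, -2) → (-11/5, -2/5); (-1, 1) → (1/5, 7/5)
T2 shear: x ← x − 1/2·y: (-4/5, 22/5) → (-3, 22/5); (-24/5, 7/5) → (-11/2, 7/5); (-3/5, 4/5) → (-1, 4/5); (-11/5, -2/5) → (-2, -2/5); (1/5, 7/5) → (-1/2, 7/5)
T3 reflect across x = 0: (-3, 22/5) → (3, 22/5); (-11/2, 7/5) → (11/2, 7/5); (-1, 4/5) → (1, 4/5); (-2, -2/5) → (2, -2/5); (-1/2, 7/5) → (1/2, 7/5)
T4 scale by (2, 1/2): (3, 22/5) → (6, 11/5); (11/2, 7/5) → (11, 7/10); (1, 4/5) → (2, 2/5); (2, -2/5) → (4, -1/5); (1/2, 7/5) → (1, 7/10)
T5 shear: y ← y + 1/2·x: (6, 11/5) → (6, 26/5); (11, 7/10) → (11, 31/5); (2, 2/5) → (2, 7/5); (4, -1/5) → (4, 9/5); (1, 7/10) → (1, 6/5)
T6 translate by (-2, 4): (6, 26/5) → (4, 46/5); (11, 31/5) → (9, 51/5); (2, 7/5) → (0, 27/5); (4, 9/5) → (2, 29/5); (1, 6/5) → (-1, 26/5)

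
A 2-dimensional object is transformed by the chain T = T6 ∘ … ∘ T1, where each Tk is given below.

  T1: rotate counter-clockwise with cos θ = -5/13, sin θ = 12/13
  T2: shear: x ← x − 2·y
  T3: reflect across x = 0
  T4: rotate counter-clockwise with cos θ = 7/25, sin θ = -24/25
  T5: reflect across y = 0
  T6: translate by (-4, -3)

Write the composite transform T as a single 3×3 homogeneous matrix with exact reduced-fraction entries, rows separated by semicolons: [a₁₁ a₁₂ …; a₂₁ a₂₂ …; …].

T = [491/325 -106/325 -4; 612/325 83/325 -3; 0 0 1]

T1 = [-5/13 -12/13 0; 12/13 -5/13 0; 0 0 1]
T2·T1 = [-29/13 -2/13 0; 12/13 -5/13 0; 0 0 1]
T3·…·T1 = [29/13 2/13 0; 12/13 -5/13 0; 0 0 1]
T4·…·T1 = [491/325 -106/325 0; -612/325 -83/325 0; 0 0 1]
T5·…·T1 = [491/325 -106/325 0; 612/325 83/325 0; 0 0 1]
T6·…·T1 = [491/325 -106/325 -4; 612/325 83/325 -3; 0 0 1]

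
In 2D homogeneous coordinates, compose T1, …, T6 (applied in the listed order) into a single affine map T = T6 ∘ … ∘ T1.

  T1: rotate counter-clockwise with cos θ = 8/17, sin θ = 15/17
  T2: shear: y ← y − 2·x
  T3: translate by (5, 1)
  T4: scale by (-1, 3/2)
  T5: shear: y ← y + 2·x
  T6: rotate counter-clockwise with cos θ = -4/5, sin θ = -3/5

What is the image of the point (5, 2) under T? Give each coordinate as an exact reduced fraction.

T1 rotate counter-clockwise with cos θ = 8/17, sin θ = 15/17: (5, 2) → (10/17, 91/17)
T2 shear: y ← y − 2·x: (10/17, 91/17) → (10/17, 71/17)
T3 translate by (5, 1): (10/17, 71/17) → (95/17, 88/17)
T4 scale by (-1, 3/2): (95/17, 88/17) → (-95/17, 132/17)
T5 shear: y ← y + 2·x: (-95/17, 132/17) → (-95/17, -58/17)
T6 rotate counter-clockwise with cos θ = -4/5, sin θ = -3/5: (-95/17, -58/17) → (206/85, 517/85)

T(p) = (206/85, 517/85)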